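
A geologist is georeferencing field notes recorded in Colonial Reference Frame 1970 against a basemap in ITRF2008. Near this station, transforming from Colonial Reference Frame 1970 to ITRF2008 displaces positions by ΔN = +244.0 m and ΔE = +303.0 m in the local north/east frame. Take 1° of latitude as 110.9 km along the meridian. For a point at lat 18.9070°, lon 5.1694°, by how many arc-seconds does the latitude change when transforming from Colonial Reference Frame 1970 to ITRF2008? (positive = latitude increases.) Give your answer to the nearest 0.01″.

Δφ = 7.92″

1° of latitude = 110.9 km, so Δφ = 244.0 / 110900 = 0.0022002° = 7.921″.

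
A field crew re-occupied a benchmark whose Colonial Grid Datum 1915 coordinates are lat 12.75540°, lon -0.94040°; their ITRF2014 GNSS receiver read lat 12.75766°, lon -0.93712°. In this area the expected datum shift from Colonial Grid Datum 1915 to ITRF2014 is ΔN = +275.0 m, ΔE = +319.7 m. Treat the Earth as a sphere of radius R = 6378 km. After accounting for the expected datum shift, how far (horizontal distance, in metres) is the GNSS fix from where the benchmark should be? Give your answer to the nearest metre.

Observed coordinate differences: Δφ = +0.00226°, Δλ = +0.00328°.
Converting to metres (1° lat = 111317 m, cos φ = 0.975322): observed ΔN = 251.6 m, observed ΔE = 356.1 m.
Subtracting the expected shift leaves a residual of 251.6 − (275.0) = -23.4 m north and 356.1 − (319.7) = 36.4 m east.
Residual distance = √((-23.4)² + 36.4²) = 43.3 m.

43 m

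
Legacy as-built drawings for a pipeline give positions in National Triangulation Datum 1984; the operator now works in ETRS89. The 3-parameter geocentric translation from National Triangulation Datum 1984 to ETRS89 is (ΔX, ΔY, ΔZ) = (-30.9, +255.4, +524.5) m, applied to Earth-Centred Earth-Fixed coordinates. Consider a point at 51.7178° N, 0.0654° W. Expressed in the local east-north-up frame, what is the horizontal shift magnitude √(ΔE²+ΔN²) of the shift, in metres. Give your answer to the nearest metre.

433 m

The local east axis at (φ, λ) is (−sin λ, cos λ, 0), so ΔE = −sin(-0.0654°)·(-30.9) + cos(-0.0654°)·255.4 = 255.36 m.
The local north axis is (−sin φ cos λ, −sin φ sin λ, cos φ), giving ΔN = 24.256 + 0.229 + 324.946 = 349.43 m.
Horizontal magnitude = √(ΔE² + ΔN²) = √(255.36² + 349.43²) = 432.80 m.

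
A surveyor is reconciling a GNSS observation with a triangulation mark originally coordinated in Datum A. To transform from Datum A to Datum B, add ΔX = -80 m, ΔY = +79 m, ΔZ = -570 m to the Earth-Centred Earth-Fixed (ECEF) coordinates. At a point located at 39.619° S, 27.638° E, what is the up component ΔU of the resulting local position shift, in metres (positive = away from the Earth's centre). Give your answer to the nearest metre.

ΔU = 337 m

The local up (radial) axis is (cos φ cos λ, cos φ sin λ, sin φ), giving ΔU = -54.593 + 28.229 + 363.477 = 337.11 m.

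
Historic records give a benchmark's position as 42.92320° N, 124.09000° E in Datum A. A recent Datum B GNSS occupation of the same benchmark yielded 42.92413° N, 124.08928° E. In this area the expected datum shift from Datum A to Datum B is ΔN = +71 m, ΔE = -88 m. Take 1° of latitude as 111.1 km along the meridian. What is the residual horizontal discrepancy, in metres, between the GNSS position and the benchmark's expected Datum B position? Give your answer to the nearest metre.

Observed coordinate differences: Δφ = +0.00093°, Δλ = -0.00072°.
Converting to metres (1° lat = 111100 m, cos φ = 0.732267): observed ΔN = 103.3 m, observed ΔE = -58.6 m.
Subtracting the expected shift leaves a residual of 103.3 − (71) = 32.3 m north and -58.6 − (-88) = 29.4 m east.
Residual distance = √(32.3² + 29.4²) = 43.7 m.

44 m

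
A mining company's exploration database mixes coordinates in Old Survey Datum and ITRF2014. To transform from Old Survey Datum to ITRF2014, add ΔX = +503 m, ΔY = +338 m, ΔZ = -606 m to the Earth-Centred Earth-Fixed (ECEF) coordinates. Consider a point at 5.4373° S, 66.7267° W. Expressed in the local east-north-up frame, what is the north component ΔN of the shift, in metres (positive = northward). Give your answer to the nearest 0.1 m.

ΔN = -613.9 m

At φ = -5.4373°, λ = -66.7267°: sin φ = -0.094756, cos φ = 0.995500, sin λ = -0.918631, cos λ = 0.395117.
ΔN = −sin φ cos λ·ΔX − sin φ sin λ·ΔY + cos φ·ΔZ = −(-0.094756)(0.395117)(503) − (-0.094756)(-0.918631)(338) + (0.995500)(-606) = -613.86 m.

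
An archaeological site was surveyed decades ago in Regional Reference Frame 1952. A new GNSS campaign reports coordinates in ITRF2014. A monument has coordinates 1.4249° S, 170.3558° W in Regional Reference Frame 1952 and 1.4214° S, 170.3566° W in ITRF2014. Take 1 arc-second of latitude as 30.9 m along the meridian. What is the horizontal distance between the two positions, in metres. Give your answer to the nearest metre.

Δφ = -1.4214° − -1.4249° = +0.0035°; Δλ = -170.3566° − -170.3558° = -0.0008°.
1° of latitude = 3600 × 30.90 = 111240 m.
ΔN = Δφ × 111240 = 389.3 m; ΔE = Δλ × 111240 × cos(-1.4249°) = -0.0008 × 111240 × 0.999691 = -89.0 m.
Distance = √(ΔE² + ΔN²) = √((-89.0)² + 389.3²) = 399.4 m.

399 m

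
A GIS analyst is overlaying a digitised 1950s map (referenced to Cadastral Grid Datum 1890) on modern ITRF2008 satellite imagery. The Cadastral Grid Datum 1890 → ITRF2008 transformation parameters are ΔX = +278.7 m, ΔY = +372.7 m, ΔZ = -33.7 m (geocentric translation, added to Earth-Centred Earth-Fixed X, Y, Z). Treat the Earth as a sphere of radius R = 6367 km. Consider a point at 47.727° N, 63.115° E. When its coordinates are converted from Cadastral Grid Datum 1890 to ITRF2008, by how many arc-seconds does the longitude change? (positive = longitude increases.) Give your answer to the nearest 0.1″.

Δλ = -3.9″

sin φ = 0.739948, cos φ = 0.672664, sin λ = 0.891916, cos λ = 0.452201.
East component: ΔE = −sin λ·ΔX + cos λ·ΔY = −(0.891916)(278.7) + (0.452201)(372.7) = -80.04 m.
1° of latitude spans πR/180 = 111125 m; at latitude φ, 1° of longitude spans that × cos φ = 74749.9 m, so Δλ = -80.04 / 74749.9 × 3600 = -3.855″.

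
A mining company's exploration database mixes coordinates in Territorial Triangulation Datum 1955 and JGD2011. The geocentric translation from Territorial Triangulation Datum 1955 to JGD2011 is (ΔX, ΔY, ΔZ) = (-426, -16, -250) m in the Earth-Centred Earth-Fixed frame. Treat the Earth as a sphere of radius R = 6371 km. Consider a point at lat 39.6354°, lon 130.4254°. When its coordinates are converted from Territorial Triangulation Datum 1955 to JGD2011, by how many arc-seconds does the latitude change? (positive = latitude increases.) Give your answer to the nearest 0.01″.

sin φ = 0.637900, cos φ = 0.770119, sin λ = 0.761251, cos λ = -0.648457.
North component: ΔN = −sin φ cos λ·ΔX − sin φ sin λ·ΔY + cos φ·ΔZ = −(0.637900)(-0.648457)(-426) − (0.637900)(0.761251)(-16) + (0.770119)(-250) = -360.98 m.
1° of latitude spans πR/180 = 111195 m, so Δφ = -360.98 / 111195 × 3600 = -11.687″.

Δφ = -11.69″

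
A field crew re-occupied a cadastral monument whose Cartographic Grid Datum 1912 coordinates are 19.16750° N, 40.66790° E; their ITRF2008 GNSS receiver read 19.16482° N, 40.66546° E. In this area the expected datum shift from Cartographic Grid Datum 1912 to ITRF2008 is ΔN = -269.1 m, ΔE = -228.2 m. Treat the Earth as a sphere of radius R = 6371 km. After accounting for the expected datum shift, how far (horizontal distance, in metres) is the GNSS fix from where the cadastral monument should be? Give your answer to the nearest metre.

40 m

Observed coordinate differences: Δφ = -0.00268°, Δλ = -0.00244°.
Converting to metres (1° lat = 111195 m, cos φ = 0.944563): observed ΔN = -298.0 m, observed ΔE = -256.3 m.
Subtracting the expected shift leaves a residual of -298.0 − (-269.1) = -28.9 m north and -256.3 − (-228.2) = -28.1 m east.
Residual distance = √((-28.9)² + (-28.1)²) = 40.3 m.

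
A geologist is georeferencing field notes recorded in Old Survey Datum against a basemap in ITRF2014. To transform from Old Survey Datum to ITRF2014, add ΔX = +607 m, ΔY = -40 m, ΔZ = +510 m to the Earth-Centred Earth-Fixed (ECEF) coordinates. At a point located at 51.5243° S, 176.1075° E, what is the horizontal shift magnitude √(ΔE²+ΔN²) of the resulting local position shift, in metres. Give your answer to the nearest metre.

159 m

The local east axis at (φ, λ) is (−sin λ, cos λ, 0), so ΔE = −sin(176.1075°)·607 + cos(176.1075°)·(-40) = -1.30 m.
The local north axis is (−sin φ cos λ, −sin φ sin λ, cos φ), giving ΔN = -474.107 − 2.126 + 317.313 = -158.92 m.
Horizontal magnitude = √(ΔE² + ΔN²) = √((-1.30)² + (-158.92)²) = 158.93 m.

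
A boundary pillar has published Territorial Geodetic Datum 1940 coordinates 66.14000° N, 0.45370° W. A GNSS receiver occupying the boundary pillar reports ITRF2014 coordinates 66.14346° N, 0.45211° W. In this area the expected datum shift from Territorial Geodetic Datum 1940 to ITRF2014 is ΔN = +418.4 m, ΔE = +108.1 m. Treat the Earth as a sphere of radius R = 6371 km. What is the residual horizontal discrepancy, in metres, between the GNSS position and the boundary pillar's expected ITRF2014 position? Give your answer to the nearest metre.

Observed coordinate differences: Δφ = +0.00346°, Δλ = +0.00159°.
Converting to metres (1° lat = 111195 m, cos φ = 0.404503): observed ΔN = 384.7 m, observed ΔE = 71.5 m.
Subtracting the expected shift leaves a residual of 384.7 − (418.4) = -33.7 m north and 71.5 − (108.1) = -36.6 m east.
Residual distance = √((-33.7)² + (-36.6)²) = 49.7 m.

50 m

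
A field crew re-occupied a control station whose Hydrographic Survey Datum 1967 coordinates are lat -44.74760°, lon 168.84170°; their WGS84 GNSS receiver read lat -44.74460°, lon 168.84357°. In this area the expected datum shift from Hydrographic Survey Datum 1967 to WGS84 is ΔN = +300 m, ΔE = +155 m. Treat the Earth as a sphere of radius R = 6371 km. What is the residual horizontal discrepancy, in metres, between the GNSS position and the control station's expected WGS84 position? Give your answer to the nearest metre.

34 m

Observed coordinate differences: Δφ = +0.00300°, Δλ = +0.00187°.
Converting to metres (1° lat = 111195 m, cos φ = 0.710215): observed ΔN = 333.6 m, observed ΔE = 147.7 m.
Subtracting the expected shift leaves a residual of 333.6 − (300) = 33.6 m north and 147.7 − (155) = -7.3 m east.
Residual distance = √(33.6² + (-7.3)²) = 34.4 m.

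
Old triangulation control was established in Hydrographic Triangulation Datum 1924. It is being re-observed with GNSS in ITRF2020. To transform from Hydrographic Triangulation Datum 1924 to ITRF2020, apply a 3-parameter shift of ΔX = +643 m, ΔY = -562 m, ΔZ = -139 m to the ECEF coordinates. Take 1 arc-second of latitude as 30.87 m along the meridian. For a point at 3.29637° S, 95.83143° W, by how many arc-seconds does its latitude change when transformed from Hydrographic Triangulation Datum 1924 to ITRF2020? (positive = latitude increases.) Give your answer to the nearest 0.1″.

sin φ = -0.057501, cos φ = 0.998345, sin λ = -0.994825, cos λ = -0.101602.
North component: ΔN = −sin φ cos λ·ΔX − sin φ sin λ·ΔY + cos φ·ΔZ = −(-0.057501)(-0.101602)(643) − (-0.057501)(-0.994825)(-562) + (0.998345)(-139) = -110.38 m.
1° of latitude spans 3600 × 30.87 = 111132 m, so Δφ = -110.38 / 111132 × 3600 = -3.576″.

Δφ = -3.6″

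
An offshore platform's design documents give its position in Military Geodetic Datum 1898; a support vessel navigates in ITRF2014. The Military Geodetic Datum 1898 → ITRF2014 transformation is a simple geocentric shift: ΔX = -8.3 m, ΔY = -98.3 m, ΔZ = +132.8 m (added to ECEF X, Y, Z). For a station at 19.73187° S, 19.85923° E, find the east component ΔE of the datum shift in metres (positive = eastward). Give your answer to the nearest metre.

ΔE = -90 m

At φ = -19.73187°, λ = 19.85923°: sin φ = -0.337619, cos φ = 0.941283, sin λ = 0.339710, cos λ = 0.940530.
ΔE = −sin λ·ΔX + cos λ·ΔY = −(0.339710)·(-8.3) + (0.940530)·(-98.3) = -89.63 m.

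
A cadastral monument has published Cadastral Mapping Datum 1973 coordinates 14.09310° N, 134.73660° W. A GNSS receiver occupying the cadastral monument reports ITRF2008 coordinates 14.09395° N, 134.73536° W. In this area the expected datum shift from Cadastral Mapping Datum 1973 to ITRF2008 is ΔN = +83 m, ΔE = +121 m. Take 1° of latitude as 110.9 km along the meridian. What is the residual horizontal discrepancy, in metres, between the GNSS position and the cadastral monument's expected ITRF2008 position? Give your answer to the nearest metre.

17 m

Observed coordinate differences: Δφ = +0.00085°, Δλ = +0.00124°.
Converting to metres (1° lat = 110900 m, cos φ = 0.969901): observed ΔN = 94.3 m, observed ΔE = 133.4 m.
Subtracting the expected shift leaves a residual of 94.3 − (83) = 11.3 m north and 133.4 − (121) = 12.4 m east.
Residual distance = √(11.3² + 12.4²) = 16.7 m.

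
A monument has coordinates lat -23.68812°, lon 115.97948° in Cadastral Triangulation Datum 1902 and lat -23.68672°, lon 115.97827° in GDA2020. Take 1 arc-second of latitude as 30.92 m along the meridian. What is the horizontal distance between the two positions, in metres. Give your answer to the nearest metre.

199 m

Δφ = -23.68672° − -23.68812° = +0.00140°; Δλ = 115.97827° − 115.97948° = -0.00121°.
1° of latitude = 3600 × 30.92 = 111312 m.
ΔN = Δφ × 111312 = 155.8 m; ΔE = Δλ × 111312 × cos(-23.68812°) = -0.00121 × 111312 × 0.915746 = -123.3 m.
Distance = √(ΔE² + ΔN²) = √((-123.3)² + 155.8²) = 198.7 m.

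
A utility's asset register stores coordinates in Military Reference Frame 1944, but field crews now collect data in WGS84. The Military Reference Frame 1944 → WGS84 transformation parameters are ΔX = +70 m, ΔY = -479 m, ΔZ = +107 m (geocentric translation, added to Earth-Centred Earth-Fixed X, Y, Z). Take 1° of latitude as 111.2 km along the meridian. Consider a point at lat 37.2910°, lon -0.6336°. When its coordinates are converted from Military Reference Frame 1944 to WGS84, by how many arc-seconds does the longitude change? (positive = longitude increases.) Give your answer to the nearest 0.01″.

sin φ = 0.605863, cos φ = 0.795569, sin λ = -0.011058, cos λ = 0.999939.
East component: ΔE = −sin λ·ΔX + cos λ·ΔY = −(-0.011058)(70) + (0.999939)(-479) = -478.20 m.
1° of latitude spans 111200 m; at latitude φ, 1° of longitude spans that × cos φ = 88467.2 m, so Δλ = -478.20 / 88467.2 × 3600 = -19.459″.

Δλ = -19.46″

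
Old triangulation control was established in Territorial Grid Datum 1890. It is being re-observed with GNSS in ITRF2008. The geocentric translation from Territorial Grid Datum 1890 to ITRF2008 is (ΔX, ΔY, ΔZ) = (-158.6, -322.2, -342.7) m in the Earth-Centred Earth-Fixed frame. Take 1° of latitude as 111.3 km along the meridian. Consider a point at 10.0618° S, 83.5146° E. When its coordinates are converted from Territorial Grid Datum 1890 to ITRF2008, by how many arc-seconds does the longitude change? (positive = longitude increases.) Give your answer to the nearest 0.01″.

sin φ = -0.174710, cos φ = 0.984620, sin λ = 0.993601, cos λ = 0.112950.
East component: ΔE = −sin λ·ΔX + cos λ·ΔY = −(0.993601)(-158.6) + (0.112950)(-322.2) = 121.19 m.
1° of latitude spans 111300 m; at latitude φ, 1° of longitude spans that × cos φ = 109588.2 m, so Δλ = 121.19 / 109588.2 × 3600 = 3.981″.

Δλ = 3.98″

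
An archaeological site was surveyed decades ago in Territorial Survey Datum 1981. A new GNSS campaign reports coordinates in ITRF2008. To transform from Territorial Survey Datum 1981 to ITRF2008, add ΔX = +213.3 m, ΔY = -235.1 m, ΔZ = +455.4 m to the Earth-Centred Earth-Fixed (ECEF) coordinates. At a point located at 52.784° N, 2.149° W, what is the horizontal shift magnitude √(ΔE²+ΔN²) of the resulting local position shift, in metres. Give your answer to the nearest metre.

The local east axis at (φ, λ) is (−sin λ, cos λ, 0), so ΔE = −sin(-2.149°)·213.3 + cos(-2.149°)·(-235.1) = -226.94 m.
The local north axis is (−sin φ cos λ, −sin φ sin λ, cos φ), giving ΔN = -169.744 − 7.021 + 275.436 = 98.67 m.
Horizontal magnitude = √(ΔE² + ΔN²) = √((-226.94)² + 98.67²) = 247.46 m.

247 m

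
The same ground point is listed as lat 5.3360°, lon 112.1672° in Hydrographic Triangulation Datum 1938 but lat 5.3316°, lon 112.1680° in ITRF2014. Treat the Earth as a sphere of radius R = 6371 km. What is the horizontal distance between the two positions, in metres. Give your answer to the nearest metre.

Δφ = 5.3316° − 5.3360° = -0.0044°; Δλ = 112.1680° − 112.1672° = +0.0008°.
1° along a meridian = πR/180 = 111195 m.
ΔN = Δφ × 111195 = -489.3 m; ΔE = Δλ × 111195 × cos(5.3360°) = +0.0008 × 111195 × 0.995666 = 88.6 m.
Distance = √(ΔE² + ΔN²) = √(88.6² + (-489.3)²) = 497.2 m.

497 m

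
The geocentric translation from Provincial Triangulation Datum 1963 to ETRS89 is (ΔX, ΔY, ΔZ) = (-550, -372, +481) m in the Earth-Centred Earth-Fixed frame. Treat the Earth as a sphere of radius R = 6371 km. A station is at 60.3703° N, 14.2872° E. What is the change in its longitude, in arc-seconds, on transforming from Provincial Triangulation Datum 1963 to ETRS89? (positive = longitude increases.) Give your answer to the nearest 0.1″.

sin φ = 0.869239, cos φ = 0.494393, sin λ = 0.246783, cos λ = 0.969071.
East component: ΔE = −sin λ·ΔX + cos λ·ΔY = −(0.246783)(-550) + (0.969071)(-372) = -224.76 m.
1° of latitude spans πR/180 = 111195 m; at latitude φ, 1° of longitude spans that × cos φ = 54973.9 m, so Δλ = -224.76 / 54973.9 × 3600 = -14.719″.

Δλ = -14.7″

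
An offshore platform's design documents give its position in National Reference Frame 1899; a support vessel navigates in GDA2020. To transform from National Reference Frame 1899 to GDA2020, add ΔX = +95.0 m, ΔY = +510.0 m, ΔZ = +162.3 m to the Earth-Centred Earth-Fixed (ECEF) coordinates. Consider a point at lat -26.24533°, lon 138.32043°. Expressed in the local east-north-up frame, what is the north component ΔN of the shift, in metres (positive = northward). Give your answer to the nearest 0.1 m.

At φ = -26.24533°, λ = 138.32043°: sin φ = -0.442216, cos φ = 0.896909, sin λ = 0.664964, cos λ = -0.746875.
ΔN = −sin φ cos λ·ΔX − sin φ sin λ·ΔY + cos φ·ΔZ = −(-0.442216)(-0.746875)(95.0) − (-0.442216)(0.664964)(510.0) + (0.896909)(162.3) = 264.16 m.

ΔN = 264.2 m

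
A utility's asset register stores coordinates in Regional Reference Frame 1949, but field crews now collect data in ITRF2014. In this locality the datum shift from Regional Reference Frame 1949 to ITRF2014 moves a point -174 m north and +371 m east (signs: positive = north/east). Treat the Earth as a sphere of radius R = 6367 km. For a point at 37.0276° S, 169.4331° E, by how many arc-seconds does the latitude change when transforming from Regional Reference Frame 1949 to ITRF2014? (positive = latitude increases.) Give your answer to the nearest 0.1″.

On a sphere of radius R, 1 rad of latitude = R, so Δφ = ΔN / R = -174.0 / 6367000 = -2.7328e-05 rad = -5.637″.

Δφ = -5.6″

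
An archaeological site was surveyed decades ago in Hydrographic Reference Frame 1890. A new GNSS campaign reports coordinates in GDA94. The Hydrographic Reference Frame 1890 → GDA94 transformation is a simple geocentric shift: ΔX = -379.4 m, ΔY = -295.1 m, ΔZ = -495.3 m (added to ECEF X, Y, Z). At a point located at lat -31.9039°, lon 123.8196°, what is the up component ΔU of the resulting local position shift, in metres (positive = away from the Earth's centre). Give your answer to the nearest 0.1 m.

ΔU = 232.9 m

At φ = -31.9039°, λ = 123.8196°: sin φ = -0.528496, cos φ = 0.848936, sin λ = 0.830794, cos λ = -0.556580.
ΔU = cos φ cos λ·ΔX + cos φ sin λ·ΔY + sin φ·ΔZ = (0.848936)(-0.556580)(-379.4) + (0.848936)(0.830794)(-295.1) + (-0.528496)(-495.3) = 232.90 m.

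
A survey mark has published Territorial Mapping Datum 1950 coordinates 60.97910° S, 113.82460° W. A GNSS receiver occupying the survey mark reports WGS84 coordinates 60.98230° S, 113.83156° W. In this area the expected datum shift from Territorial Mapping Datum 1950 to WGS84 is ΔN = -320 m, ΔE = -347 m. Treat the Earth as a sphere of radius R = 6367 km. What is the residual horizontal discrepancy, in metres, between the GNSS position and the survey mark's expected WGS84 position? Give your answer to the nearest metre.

45 m

Observed coordinate differences: Δφ = -0.00320°, Δλ = -0.00696°.
Converting to metres (1° lat = 111125 m, cos φ = 0.485129): observed ΔN = -355.6 m, observed ΔE = -375.2 m.
Subtracting the expected shift leaves a residual of -355.6 − (-320) = -35.6 m north and -375.2 − (-347) = -28.2 m east.
Residual distance = √((-35.6)² + (-28.2)²) = 45.4 m.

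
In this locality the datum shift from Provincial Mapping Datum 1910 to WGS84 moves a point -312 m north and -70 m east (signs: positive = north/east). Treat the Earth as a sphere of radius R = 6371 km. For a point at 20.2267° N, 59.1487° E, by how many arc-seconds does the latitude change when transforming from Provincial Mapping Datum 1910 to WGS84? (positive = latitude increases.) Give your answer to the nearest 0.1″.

Δφ = -10.1″

On a sphere of radius R, 1 rad of latitude = R, so Δφ = ΔN / R = -312.0 / 6371000 = -4.8972e-05 rad = -10.101″.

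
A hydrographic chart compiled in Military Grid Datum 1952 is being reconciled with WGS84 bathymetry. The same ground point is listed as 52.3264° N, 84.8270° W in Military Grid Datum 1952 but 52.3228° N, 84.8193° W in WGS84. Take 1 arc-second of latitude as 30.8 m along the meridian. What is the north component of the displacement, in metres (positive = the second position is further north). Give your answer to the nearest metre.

ΔN = -399 m

Δφ = 52.3228° − 52.3264° = -0.0036°; Δλ = -84.8193° − -84.8270° = +0.0077°.
1° of latitude = 3600 × 30.80 = 110880 m.
ΔN = Δφ × 110880 = -399.2 m; ΔE = Δλ × 110880 × cos(52.3264°) = +0.0077 × 110880 × 0.611162 = 521.8 m.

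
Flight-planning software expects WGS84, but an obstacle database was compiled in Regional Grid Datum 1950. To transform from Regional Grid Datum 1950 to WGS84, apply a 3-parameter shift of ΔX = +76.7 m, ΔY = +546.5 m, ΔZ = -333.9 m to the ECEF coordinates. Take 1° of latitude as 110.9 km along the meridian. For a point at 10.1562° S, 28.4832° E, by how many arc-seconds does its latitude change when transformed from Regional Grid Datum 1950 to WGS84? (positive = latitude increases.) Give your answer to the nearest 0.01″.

Δφ = -8.79″

sin φ = -0.176332, cos φ = 0.984331, sin λ = 0.476901, cos λ = 0.878957.
North component: ΔN = −sin φ cos λ·ΔX − sin φ sin λ·ΔY + cos φ·ΔZ = −(-0.176332)(0.878957)(76.7) − (-0.176332)(0.476901)(546.5) + (0.984331)(-333.9) = -270.82 m.
1° of latitude spans 110900 m, so Δφ = -270.82 / 110900 × 3600 = -8.791″.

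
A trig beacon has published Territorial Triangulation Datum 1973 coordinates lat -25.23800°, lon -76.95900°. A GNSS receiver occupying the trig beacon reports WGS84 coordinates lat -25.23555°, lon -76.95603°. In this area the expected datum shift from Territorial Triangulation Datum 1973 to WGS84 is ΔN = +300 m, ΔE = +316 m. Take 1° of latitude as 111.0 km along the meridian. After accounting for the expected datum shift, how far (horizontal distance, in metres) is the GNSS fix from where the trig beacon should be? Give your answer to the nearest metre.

Observed coordinate differences: Δφ = +0.00245°, Δλ = +0.00297°.
Converting to metres (1° lat = 111000 m, cos φ = 0.904544): observed ΔN = 271.9 m, observed ΔE = 298.2 m.
Subtracting the expected shift leaves a residual of 271.9 − (300) = -28.1 m north and 298.2 − (316) = -17.8 m east.
Residual distance = √((-28.1)² + (-17.8)²) = 33.2 m.

33 m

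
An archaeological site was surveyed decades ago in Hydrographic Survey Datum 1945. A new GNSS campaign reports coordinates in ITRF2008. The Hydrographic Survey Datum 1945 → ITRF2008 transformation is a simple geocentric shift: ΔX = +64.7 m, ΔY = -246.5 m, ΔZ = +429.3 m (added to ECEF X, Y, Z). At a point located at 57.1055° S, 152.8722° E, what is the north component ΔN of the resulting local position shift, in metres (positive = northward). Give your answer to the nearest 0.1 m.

ΔN = 90.4 m

The local north axis is (−sin φ cos λ, −sin φ sin λ, cos φ), giving ΔN = -48.350 − 94.378 + 233.150 = 90.42 m.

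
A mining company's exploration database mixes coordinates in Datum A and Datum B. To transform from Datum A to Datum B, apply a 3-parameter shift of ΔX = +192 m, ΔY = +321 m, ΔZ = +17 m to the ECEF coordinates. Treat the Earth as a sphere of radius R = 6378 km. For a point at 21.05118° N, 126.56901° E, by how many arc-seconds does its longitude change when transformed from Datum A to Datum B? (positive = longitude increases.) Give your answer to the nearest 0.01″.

sin φ = 0.359202, cos φ = 0.933260, sin λ = 0.803140, cos λ = -0.595791.
East component: ΔE = −sin λ·ΔX + cos λ·ΔY = −(0.803140)(192) + (-0.595791)(321) = -345.45 m.
1° of latitude spans πR/180 = 111317 m; at latitude φ, 1° of longitude spans that × cos φ = 103887.8 m, so Δλ = -345.45 / 103887.8 × 3600 = -11.971″.

Δλ = -11.97″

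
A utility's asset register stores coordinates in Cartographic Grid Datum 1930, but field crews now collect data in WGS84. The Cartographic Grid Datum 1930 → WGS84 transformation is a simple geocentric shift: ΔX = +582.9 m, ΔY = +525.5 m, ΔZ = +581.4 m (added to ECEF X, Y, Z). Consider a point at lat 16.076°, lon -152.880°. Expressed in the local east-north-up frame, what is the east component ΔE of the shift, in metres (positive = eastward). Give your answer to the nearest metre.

ΔE = -202 m

The local east axis at (φ, λ) is (−sin λ, cos λ, 0), so ΔE = −sin(-152.880°)·582.9 + cos(-152.880°)·525.5 = -202.00 m.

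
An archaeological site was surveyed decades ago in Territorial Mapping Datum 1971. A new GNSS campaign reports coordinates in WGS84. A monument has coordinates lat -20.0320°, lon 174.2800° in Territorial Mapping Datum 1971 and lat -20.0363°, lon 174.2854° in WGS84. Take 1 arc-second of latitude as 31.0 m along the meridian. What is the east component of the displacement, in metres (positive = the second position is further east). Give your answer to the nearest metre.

Δφ = -20.0363° − -20.0320° = -0.0043°; Δλ = 174.2854° − 174.2800° = +0.0054°.
1° of latitude = 3600 × 31.00 = 111600 m.
ΔN = Δφ × 111600 = -479.9 m; ΔE = Δλ × 111600 × cos(-20.0320°) = +0.0054 × 111600 × 0.939501 = 566.2 m.

ΔE = 566 m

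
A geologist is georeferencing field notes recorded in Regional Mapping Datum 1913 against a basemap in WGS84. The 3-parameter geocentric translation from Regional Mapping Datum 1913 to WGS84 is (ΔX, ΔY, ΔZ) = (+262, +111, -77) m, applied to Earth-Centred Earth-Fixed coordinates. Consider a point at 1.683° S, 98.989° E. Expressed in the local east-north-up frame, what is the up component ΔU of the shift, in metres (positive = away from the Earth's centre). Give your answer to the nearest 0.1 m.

At φ = -1.683°, λ = 98.989°: sin φ = -0.029370, cos φ = 0.999569, sin λ = 0.987718, cos λ = -0.156245.
ΔU = cos φ cos λ·ΔX + cos φ sin λ·ΔY + sin φ·ΔZ = (0.999569)(-0.156245)(262) + (0.999569)(0.987718)(111) + (-0.029370)(-77) = 70.93 m.

ΔU = 70.9 m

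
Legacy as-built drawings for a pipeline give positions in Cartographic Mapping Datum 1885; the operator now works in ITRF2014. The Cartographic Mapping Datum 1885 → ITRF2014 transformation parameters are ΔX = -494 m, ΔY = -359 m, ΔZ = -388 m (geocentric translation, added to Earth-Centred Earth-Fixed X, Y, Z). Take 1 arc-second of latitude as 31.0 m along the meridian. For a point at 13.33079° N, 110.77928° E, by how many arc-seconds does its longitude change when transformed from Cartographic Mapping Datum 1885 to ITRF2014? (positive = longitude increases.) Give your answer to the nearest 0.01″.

Δλ = 19.53″

sin φ = 0.230573, cos φ = 0.973055, sin λ = 0.934954, cos λ = -0.354769.
East component: ΔE = −sin λ·ΔX + cos λ·ΔY = −(0.934954)(-494) + (-0.354769)(-359) = 589.23 m.
1° of latitude spans 3600 × 31.00 = 111600 m; at latitude φ, 1° of longitude spans that × cos φ = 108592.9 m, so Δλ = 589.23 / 108592.9 × 3600 = 19.534″.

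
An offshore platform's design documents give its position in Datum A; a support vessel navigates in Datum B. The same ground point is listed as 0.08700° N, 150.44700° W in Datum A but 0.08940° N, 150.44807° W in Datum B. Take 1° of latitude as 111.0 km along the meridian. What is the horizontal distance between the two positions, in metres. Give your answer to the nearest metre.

Δφ = 0.08940° − 0.08700° = +0.00240°; Δλ = -150.44807° − -150.44700° = -0.00107°.
ΔN = Δφ × 111000 = 266.4 m; ΔE = Δλ × 111000 × cos(0.08700°) = -0.00107 × 111000 × 0.999999 = -118.8 m.
Distance = √(ΔE² + ΔN²) = √((-118.8)² + 266.4²) = 291.7 m.

292 m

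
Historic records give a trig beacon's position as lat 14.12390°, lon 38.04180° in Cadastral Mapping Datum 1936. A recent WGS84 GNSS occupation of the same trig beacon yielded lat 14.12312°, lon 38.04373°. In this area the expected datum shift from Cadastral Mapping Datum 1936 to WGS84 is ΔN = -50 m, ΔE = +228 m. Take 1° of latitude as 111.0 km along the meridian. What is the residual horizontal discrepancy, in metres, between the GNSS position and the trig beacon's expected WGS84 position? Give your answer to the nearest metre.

42 m

Observed coordinate differences: Δφ = -0.00078°, Δλ = +0.00193°.
Converting to metres (1° lat = 111000 m, cos φ = 0.969770): observed ΔN = -86.6 m, observed ΔE = 207.8 m.
Subtracting the expected shift leaves a residual of -86.6 − (-50) = -36.6 m north and 207.8 − (228) = -20.2 m east.
Residual distance = √((-36.6)² + (-20.2)²) = 41.8 m.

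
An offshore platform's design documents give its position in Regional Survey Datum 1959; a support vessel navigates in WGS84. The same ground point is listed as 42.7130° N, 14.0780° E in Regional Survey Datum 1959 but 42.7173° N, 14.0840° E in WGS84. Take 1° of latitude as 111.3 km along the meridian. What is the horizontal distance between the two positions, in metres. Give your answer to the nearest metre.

685 m

Δφ = 42.7173° − 42.7130° = +0.0043°; Δλ = 14.0840° − 14.0780° = +0.0060°.
ΔN = Δφ × 111300 = 478.6 m; ΔE = Δλ × 111300 × cos(42.7130°) = +0.0060 × 111300 × 0.734761 = 490.7 m.
Distance = √(ΔE² + ΔN²) = √(490.7² + 478.6²) = 685.4 m.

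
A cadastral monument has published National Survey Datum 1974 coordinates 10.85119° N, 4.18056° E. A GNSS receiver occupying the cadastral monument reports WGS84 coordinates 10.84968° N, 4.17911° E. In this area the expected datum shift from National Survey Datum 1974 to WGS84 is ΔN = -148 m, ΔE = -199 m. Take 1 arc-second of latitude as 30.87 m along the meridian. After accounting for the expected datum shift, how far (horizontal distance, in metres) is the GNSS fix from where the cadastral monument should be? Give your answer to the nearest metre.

Observed coordinate differences: Δφ = -0.00151°, Δλ = -0.00145°.
Converting to metres (1° lat = 111132 m, cos φ = 0.982119): observed ΔN = -167.8 m, observed ΔE = -158.3 m.
Subtracting the expected shift leaves a residual of -167.8 − (-148) = -19.8 m north and -158.3 − (-199) = 40.7 m east.
Residual distance = √((-19.8)² + 40.7²) = 45.3 m.

45 m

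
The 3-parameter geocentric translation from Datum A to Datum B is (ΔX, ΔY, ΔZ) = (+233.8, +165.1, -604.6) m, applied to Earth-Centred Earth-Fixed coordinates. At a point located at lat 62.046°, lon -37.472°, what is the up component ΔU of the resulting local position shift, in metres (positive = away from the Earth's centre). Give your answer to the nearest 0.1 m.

ΔU = -494.2 m

At φ = 62.046°, λ = -37.472°: sin φ = 0.883324, cos φ = 0.468763, sin λ = -0.608374, cos λ = 0.793651.
ΔU = cos φ cos λ·ΔX + cos φ sin λ·ΔY + sin φ·ΔZ = (0.468763)(0.793651)(233.8) + (0.468763)(-0.608374)(165.1) + (0.883324)(-604.6) = -494.16 m.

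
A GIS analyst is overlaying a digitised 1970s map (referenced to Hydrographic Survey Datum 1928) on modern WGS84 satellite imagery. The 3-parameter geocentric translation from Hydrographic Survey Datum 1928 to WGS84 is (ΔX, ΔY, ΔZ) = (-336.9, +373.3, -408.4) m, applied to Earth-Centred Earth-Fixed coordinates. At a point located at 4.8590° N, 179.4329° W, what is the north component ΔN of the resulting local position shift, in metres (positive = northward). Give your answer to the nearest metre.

ΔN = -435 m

The local north axis is (−sin φ cos λ, −sin φ sin λ, cos φ), giving ΔN = -28.535 + 0.313 − 406.932 = -435.15 m.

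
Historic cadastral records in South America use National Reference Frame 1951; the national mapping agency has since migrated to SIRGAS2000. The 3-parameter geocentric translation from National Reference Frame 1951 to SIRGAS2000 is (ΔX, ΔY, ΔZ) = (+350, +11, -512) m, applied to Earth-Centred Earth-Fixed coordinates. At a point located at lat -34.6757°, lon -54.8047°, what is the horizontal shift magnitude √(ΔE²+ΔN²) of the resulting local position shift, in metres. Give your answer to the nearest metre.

The local east axis at (φ, λ) is (−sin λ, cos λ, 0), so ΔE = −sin(-54.8047°)·350 + cos(-54.8047°)·11 = 292.36 m.
The local north axis is (−sin φ cos λ, −sin φ sin λ, cos φ), giving ΔN = 114.769 − 5.114 − 421.061 = -311.41 m.
Horizontal magnitude = √(ΔE² + ΔN²) = √(292.36² + (-311.41)²) = 427.14 m.

427 m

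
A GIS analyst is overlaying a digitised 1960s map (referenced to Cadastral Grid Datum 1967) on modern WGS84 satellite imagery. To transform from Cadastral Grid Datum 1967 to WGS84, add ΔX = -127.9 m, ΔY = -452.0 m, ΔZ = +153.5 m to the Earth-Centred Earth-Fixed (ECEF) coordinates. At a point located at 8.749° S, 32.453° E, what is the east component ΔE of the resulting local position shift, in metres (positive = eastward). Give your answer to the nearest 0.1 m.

ΔE = -312.8 m

The local east axis at (φ, λ) is (−sin λ, cos λ, 0), so ΔE = −sin(32.453°)·(-127.9) + cos(32.453°)·(-452.0) = -312.78 m.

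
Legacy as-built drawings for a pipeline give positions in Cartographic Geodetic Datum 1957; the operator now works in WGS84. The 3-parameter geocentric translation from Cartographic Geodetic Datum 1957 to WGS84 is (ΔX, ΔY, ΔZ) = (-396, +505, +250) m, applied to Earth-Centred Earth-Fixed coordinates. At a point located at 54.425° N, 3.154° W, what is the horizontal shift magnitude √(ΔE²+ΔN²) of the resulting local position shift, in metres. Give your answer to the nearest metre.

At φ = 54.425°, λ = -3.154°: sin φ = 0.813355, cos φ = 0.581768, sin λ = -0.055020, cos λ = 0.998485.
ΔE = −sin λ·ΔX + cos λ·ΔY = −(-0.055020)·(-396) + (0.998485)·(505) = 482.45 m.
ΔN = −sin φ cos λ·ΔX − sin φ sin λ·ΔY + cos φ·ΔZ = −(0.813355)(0.998485)(-396) − (0.813355)(-0.055020)(505) + (0.581768)(250) = 489.64 m.
Horizontal magnitude = √(ΔE² + ΔN²) = √(482.45² + 489.64²) = 687.39 m.

687 m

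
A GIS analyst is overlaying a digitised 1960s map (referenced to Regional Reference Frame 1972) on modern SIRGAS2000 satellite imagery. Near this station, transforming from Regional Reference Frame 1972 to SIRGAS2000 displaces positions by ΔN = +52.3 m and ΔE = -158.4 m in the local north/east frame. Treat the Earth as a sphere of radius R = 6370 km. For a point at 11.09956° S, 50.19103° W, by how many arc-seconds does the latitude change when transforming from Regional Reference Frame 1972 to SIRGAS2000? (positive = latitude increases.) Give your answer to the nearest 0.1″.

Δφ = 1.7″

On a sphere of radius R, 1 rad of latitude = R, so Δφ = ΔN / R = 52.3 / 6370000 = 8.2104e-06 rad = 1.694″.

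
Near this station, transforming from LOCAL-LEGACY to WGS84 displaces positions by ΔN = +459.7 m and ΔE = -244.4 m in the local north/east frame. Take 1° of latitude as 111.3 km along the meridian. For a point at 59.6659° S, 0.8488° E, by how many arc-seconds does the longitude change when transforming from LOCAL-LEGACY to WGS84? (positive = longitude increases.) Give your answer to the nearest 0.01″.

Δλ = -15.65″

At latitude -59.6659°, cos φ = 0.505041.
1° of longitude at this latitude = 111.3 × cos φ = 56.21 km, so Δλ = -244.4 / 56211.1 = -0.0043479° = -15.652″.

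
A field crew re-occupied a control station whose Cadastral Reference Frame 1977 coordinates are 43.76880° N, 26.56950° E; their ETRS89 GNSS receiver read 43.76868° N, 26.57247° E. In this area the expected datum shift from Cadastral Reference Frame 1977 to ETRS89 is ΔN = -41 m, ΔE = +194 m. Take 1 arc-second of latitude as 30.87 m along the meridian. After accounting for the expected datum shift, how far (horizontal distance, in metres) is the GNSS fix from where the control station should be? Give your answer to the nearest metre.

52 m

Observed coordinate differences: Δφ = -0.00012°, Δλ = +0.00297°.
Converting to metres (1° lat = 111132 m, cos φ = 0.722137): observed ΔN = -13.3 m, observed ΔE = 238.4 m.
Subtracting the expected shift leaves a residual of -13.3 − (-41) = 27.7 m north and 238.4 − (194) = 44.4 m east.
Residual distance = √(27.7² + 44.4²) = 52.3 m.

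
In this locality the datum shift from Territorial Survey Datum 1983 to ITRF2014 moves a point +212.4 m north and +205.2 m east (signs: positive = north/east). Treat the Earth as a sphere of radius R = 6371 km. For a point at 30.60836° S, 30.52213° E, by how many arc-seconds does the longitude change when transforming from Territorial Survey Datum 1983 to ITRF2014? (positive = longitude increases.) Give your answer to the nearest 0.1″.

At latitude -30.60836°, cos φ = 0.860668.
One radian of longitude at latitude φ spans R cos φ, so Δλ = ΔE / (R cos φ) = 205.2 / (6371000 × 0.860668) = 3.7423e-05 rad = 7.719″.

Δλ = 7.7″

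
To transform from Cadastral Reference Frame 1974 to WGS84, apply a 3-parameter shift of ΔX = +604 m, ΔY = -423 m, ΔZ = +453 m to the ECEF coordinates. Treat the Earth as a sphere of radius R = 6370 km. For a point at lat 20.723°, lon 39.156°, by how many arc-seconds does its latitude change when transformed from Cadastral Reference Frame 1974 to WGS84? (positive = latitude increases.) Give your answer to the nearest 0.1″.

sin φ = 0.353850, cos φ = 0.935302, sin λ = 0.631434, cos λ = 0.775430.
North component: ΔN = −sin φ cos λ·ΔX − sin φ sin λ·ΔY + cos φ·ΔZ = −(0.353850)(0.775430)(604) − (0.353850)(0.631434)(-423) + (0.935302)(453) = 352.47 m.
1° of latitude spans πR/180 = 111177 m, so Δφ = 352.47 / 111177 × 3600 = 11.413″.

Δφ = 11.4″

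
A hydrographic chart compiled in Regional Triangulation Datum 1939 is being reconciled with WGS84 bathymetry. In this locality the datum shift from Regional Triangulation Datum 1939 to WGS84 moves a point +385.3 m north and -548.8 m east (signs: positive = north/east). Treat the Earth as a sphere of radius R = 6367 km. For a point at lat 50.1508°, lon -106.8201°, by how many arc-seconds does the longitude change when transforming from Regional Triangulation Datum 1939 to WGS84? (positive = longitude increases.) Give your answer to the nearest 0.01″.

At latitude 50.1508°, cos φ = 0.640769.
One radian of longitude at latitude φ spans R cos φ, so Δλ = ΔE / (R cos φ) = -548.8 / (6367000 × 0.640769) = -1.3452e-04 rad = -27.746″.

Δλ = -27.75″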